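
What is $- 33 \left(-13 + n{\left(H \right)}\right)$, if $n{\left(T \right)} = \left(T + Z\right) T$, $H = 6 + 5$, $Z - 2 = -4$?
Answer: $-2838$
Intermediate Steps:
$Z = -2$ ($Z = 2 - 4 = -2$)
$H = 11$
$n{\left(T \right)} = T \left(-2 + T\right)$ ($n{\left(T \right)} = \left(T - 2\right) T = \left(-2 + T\right) T = T \left(-2 + T\right)$)
$- 33 \left(-13 + n{\left(H \right)}\right) = - 33 \left(-13 + 11 \left(-2 + 11\right)\right) = - 33 \left(-13 + 11 \cdot 9\right) = - 33 \left(-13 + 99\right) = \left(-33\right) 86 = -2838$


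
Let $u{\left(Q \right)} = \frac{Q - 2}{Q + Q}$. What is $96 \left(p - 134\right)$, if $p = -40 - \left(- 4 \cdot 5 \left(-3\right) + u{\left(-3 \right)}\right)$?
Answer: $-22544$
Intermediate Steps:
$u{\left(Q \right)} = \frac{-2 + Q}{2 Q}$
$p = - \frac{605}{6}$ ($p = -40 - \left(- 4 \cdot 5 \left(-3\right) + \frac{-2 - 3}{2 \left(-3\right)}\right) = -40 - \left(\left(-4\right) \left(-15\right) + \frac{1}{2} \left(- \frac{1}{3}\right) \left(-5\right)\right) = -40 - \left(60 + \frac{5}{6}\right) = -40 - \frac{365}{6} = - \frac{605}{6} \approx -100.83$)
$96 \left(p - 134\right) = 96 \left(- \frac{605}{6} - 134\right) = 96 \left(- \frac{1409}{6}\right) = -22544$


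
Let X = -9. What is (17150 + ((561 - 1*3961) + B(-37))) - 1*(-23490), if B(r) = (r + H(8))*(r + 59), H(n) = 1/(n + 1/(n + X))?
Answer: 255004/7 ≈ 36429.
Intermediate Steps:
H(n) = 1/(n + 1/(-9 + n)) (H(n) = 1/(n + 1/(n - 9)) = 1/(n + 1/(-9 + n)))
B(r) = (59 + r)*(1/7 + r) (B(r) = (r + (-9 + 8)/(1 + 8**2 - 9*8))*(r + 59) = (r - 1/(1 + 64 - 72))*(59 + r) = (r - 1/(-7))*(59 + r) = (r - 1/7*(-1))*(59 + r) = (r + 1/7)*(59 + r) = (1/7 + r)*(59 + r) = (59 + r)*(1/7 + r))
(17150 + ((561 - 1*3961) + B(-37))) - 1*(-23490) = (17150 + ((561 - 1*3961) + (59/7 + (-37)**2 + (414/7)*(-37)))) - 1*(-23490) = (17150 + ((561 - 3961) + (59/7 + 1369 - 15318/7))) + 23490 = (17150 + (-3400 - 5676/7)) + 23490 = (17150 - 29476/7) + 23490 = 90574/7 + 23490 = 255004/7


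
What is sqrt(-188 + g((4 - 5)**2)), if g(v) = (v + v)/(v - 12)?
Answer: 3*I*sqrt(2530)/11 ≈ 13.718*I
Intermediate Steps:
g(v) = 2*v/(-12 + v) (g(v) = (2*v)/(-12 + v) = 2*v/(-12 + v))
sqrt(-188 + g((4 - 5)**2)) = sqrt(-188 + 2*(4 - 5)**2/(-12 + (4 - 5)**2)) = sqrt(-188 + 2*(-1)**2/(-12 + (-1)**2)) = sqrt(-188 + 2*1/(-12 + 1)) = sqrt(-188 + 2*1/(-11)) = sqrt(-188 + 2*1*(-1/11)) = sqrt(-188 - 2/11) = sqrt(-2070/11) = 3*I*sqrt(2530)/11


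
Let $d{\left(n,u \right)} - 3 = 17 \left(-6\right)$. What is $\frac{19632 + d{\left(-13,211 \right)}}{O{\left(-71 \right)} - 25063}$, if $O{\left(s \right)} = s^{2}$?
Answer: $- \frac{6511}{6674} \approx -0.97558$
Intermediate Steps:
$d{\left(n,u \right)} = -99$ ($d{\left(n,u \right)} = 3 + 17 \left(-6\right) = 3 - 102 = -99$)
$\frac{19632 + d{\left(-13,211 \right)}}{O{\left(-71 \right)} - 25063} = \frac{19632 - 99}{\left(-71\right)^{2} - 25063} = \frac{19533}{5041 - 25063} = \frac{19533}{-20022} = 19533 \left(- \frac{1}{20022}\right) = - \frac{6511}{6674}$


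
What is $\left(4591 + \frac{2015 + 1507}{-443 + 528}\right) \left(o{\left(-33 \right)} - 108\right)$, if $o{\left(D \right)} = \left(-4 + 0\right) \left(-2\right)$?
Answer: $- \frac{7875140}{17} \approx -4.6324 \cdot 10^{5}$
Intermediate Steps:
$o{\left(D \right)} = 8$ ($o{\left(D \right)} = \left(-4\right) \left(-2\right) = 8$)
$\left(4591 + \frac{2015 + 1507}{-443 + 528}\right) \left(o{\left(-33 \right)} - 108\right) = \left(4591 + \frac{2015 + 1507}{-443 + 528}\right) \left(8 - 108\right) = \left(4591 + \frac{3522}{85}\right) \left(-100\right) = \frac{393757}{85} \left(-100\right) = - \frac{7875140}{17}$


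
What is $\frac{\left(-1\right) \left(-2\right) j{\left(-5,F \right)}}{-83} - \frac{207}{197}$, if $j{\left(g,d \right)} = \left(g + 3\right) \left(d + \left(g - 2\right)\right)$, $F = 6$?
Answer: $- \frac{17969}{16351} \approx -1.099$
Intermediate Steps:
$j{\left(g,d \right)} = \left(3 + g\right) \left(-2 + d + g\right)$ ($j{\left(g,d \right)} = \left(3 + g\right) \left(d + \left(g - 2\right)\right) = \left(3 + g\right) \left(d + \left(-2 + g\right)\right) = \left(3 + g\right) \left(-2 + d + g\right)$)
$\frac{\left(-1\right) \left(-2\right) j{\left(-5,F \right)}}{-83} - \frac{207}{197} = \frac{\left(-1\right) \left(-2\right) \left(-6 - 5 + \left(-5\right)^{2} + 3 \cdot 6 + 6 \left(-5\right)\right)}{-83} - \frac{207}{197} = 2 \left(-6 - 5 + 25 + 18 - 30\right) \left(- \frac{1}{83}\right) - \frac{207}{197} = 2 \cdot 2 \left(- \frac{1}{83}\right) - \frac{207}{197} = 4 \left(- \frac{1}{83}\right) - \frac{207}{197} = - \frac{4}{83} - \frac{207}{197} = - \frac{17969}{16351}$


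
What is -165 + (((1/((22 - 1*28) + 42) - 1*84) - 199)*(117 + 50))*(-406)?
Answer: 345346517/18 ≈ 1.9186e+7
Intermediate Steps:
-165 + (((1/((22 - 1*28) + 42) - 1*84) - 199)*(117 + 50))*(-406) = -165 + (((1/((22 - 28) + 42) - 84) - 199)*167)*(-406) = -165 + (((1/(-6 + 42) - 84) - 199)*167)*(-406) = -165 + (((1/36 - 84) - 199)*167)*(-406) = -165 + ((-3023/36 - 199)*167)*(-406) = -165 - 10187/36*167*(-406) = -165 - 1701229/36*(-406) = -165 + 345349487/18 = 345346517/18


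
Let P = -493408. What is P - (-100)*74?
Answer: -486008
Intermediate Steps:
P - (-100)*74 = -493408 - (-100)*74 = -493408 - 1*(-7400) = -493408 + 7400 = -486008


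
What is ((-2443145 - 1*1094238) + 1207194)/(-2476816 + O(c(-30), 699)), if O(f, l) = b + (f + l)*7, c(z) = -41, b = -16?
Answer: 2330189/2472226 ≈ 0.94255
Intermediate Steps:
O(f, l) = -16 + 7*f + 7*l (O(f, l) = -16 + (f + l)*7 = -16 + (7*f + 7*l) = -16 + 7*f + 7*l)
((-2443145 - 1*1094238) + 1207194)/(-2476816 + O(c(-30), 699)) = ((-2443145 - 1*1094238) + 1207194)/(-2476816 + (-16 + 7*(-41) + 7*699)) = ((-2443145 - 1094238) + 1207194)/(-2476816 + (-16 - 287 + 4893)) = (-3537383 + 1207194)/(-2476816 + 4590) = -2330189/(-2472226) = -2330189*(-1/2472226) = 2330189/2472226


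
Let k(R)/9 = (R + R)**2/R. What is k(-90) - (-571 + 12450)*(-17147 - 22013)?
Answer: 465178400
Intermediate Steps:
k(R) = 36*R (k(R) = 9*((R + R)**2/R) = 9*((2*R)**2/R) = 9*((4*R**2)/R) = 9*(4*R) = 36*R)
k(-90) - (-571 + 12450)*(-17147 - 22013) = 36*(-90) - (-571 + 12450)*(-17147 - 22013) = -3240 - 11879*(-39160) = -3240 - 1*(-465181640) = -3240 + 465181640 = 465178400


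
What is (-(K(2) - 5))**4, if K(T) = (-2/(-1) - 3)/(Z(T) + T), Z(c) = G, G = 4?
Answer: 923521/1296 ≈ 712.59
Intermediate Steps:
Z(c) = 4
K(T) = -1/(4 + T) (K(T) = (-2/(-1) - 3)/(4 + T) = (-2*(-1) - 3)/(4 + T) = (2 - 3)/(4 + T) = -1/(4 + T))
(-(K(2) - 5))**4 = (-(-1/(4 + 2) - 5))**4 = (-(-1/6 - 5))**4 = (-1*(-31/6))**4 = (31/6)**4 = 923521/1296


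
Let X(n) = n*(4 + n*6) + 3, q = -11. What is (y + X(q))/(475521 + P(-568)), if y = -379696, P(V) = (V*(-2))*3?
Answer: -126337/159643 ≈ -0.79137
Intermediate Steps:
P(V) = -6*V (P(V) = -2*V*3 = -6*V)
X(n) = 3 + n*(4 + 6*n) (X(n) = n*(4 + 6*n) + 3 = 3 + n*(4 + 6*n))
(y + X(q))/(475521 + P(-568)) = (-379696 + (3 + 4*(-11) + 6*(-11)²))/(475521 - 6*(-568)) = (-379696 + (3 - 44 + 6*121))/(475521 + 3408) = (-379696 + (3 - 44 + 726))/478929 = (-379696 + 685)*(1/478929) = -379011*1/478929 = -126337/159643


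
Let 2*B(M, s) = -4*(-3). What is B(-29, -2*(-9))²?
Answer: 36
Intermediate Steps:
B(M, s) = 6 (B(M, s) = (-4*(-3))/2 = (½)*12 = 6)
B(-29, -2*(-9))² = 6² = 36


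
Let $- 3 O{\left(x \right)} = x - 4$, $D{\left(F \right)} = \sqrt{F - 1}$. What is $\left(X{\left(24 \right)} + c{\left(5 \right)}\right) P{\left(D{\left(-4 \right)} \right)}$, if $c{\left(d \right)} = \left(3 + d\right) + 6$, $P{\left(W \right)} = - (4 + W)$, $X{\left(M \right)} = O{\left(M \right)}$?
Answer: $- \frac{88}{3} - \frac{22 i \sqrt{5}}{3} \approx -29.333 - 16.398 i$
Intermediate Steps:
$D{\left(F \right)} = \sqrt{-1 + F}$
$O{\left(x \right)} = \frac{4}{3} - \frac{x}{3}$ ($O{\left(x \right)} = - \frac{x - 4}{3} = - \frac{-4 + x}{3} = \frac{4}{3} - \frac{x}{3}$)
$X{\left(M \right)} = \frac{4}{3} - \frac{M}{3}$
$P{\left(W \right)} = -4 - W$
$c{\left(d \right)} = 9 + d$
$\left(X{\left(24 \right)} + c{\left(5 \right)}\right) P{\left(D{\left(-4 \right)} \right)} = \left(\left(\frac{4}{3} - 8\right) + \left(9 + 5\right)\right) \left(-4 - \sqrt{-1 - 4}\right) = \left(\left(\frac{4}{3} - 8\right) + 14\right) \left(-4 - \sqrt{-5}\right) = \left(- \frac{20}{3} + 14\right) \left(-4 - i \sqrt{5}\right) = \frac{22 \left(-4 - i \sqrt{5}\right)}{3} = - \frac{88}{3} - \frac{22 i \sqrt{5}}{3}$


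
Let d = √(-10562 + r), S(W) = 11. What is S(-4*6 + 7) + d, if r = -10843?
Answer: 11 + I*√21405 ≈ 11.0 + 146.3*I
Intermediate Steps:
d = I*√21405 (d = √(-10562 - 10843) = √(-21405) = I*√21405 ≈ 146.3*I)
S(-4*6 + 7) + d = 11 + I*√21405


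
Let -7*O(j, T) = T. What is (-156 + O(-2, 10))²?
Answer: 1214404/49 ≈ 24784.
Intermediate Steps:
O(j, T) = -T/7
(-156 + O(-2, 10))² = (-156 - ⅐*10)² = (-156 - 10/7)² = (-1102/7)² = 1214404/49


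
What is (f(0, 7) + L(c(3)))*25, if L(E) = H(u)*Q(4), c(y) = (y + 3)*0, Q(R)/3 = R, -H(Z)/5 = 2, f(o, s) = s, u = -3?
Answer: -2825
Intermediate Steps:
H(Z) = -10 (H(Z) = -5*2 = -10)
Q(R) = 3*R
c(y) = 0 (c(y) = (3 + y)*0 = 0)
L(E) = -120 (L(E) = -30*4 = -10*12 = -120)
(f(0, 7) + L(c(3)))*25 = (7 - 120)*25 = -113*25 = -2825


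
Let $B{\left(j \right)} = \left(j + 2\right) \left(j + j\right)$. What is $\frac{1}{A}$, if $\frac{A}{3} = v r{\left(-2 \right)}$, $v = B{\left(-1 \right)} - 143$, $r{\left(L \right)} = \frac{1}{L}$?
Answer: $\frac{2}{435} \approx 0.0045977$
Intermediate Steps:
$B{\left(j \right)} = 2 j \left(2 + j\right)$ ($B{\left(j \right)} = \left(2 + j\right) 2 j = 2 j \left(2 + j\right)$)
$v = -145$ ($v = 2 \left(-1\right) \left(2 - 1\right) - 143 = 2 \left(-1\right) 1 - 143 = -2 - 143 = -145$)
$A = \frac{435}{2}$ ($A = 3 \left(- \frac{145}{-2}\right) = 3 \left(\left(-145\right) \left(- \frac{1}{2}\right)\right) = 3 \cdot \frac{145}{2} = \frac{435}{2} \approx 217.5$)
$\frac{1}{A} = \frac{1}{\frac{435}{2}} = \frac{2}{435}$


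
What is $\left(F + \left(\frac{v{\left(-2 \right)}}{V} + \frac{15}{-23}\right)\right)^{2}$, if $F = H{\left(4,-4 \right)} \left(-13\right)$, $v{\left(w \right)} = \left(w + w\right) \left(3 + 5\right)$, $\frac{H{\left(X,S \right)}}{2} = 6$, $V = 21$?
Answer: $\frac{5836807201}{233289} \approx 25020.0$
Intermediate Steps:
$H{\left(X,S \right)} = 12$ ($H{\left(X,S \right)} = 2 \cdot 6 = 12$)
$v{\left(w \right)} = 16 w$ ($v{\left(w \right)} = 2 w 8 = 16 w$)
$F = -156$ ($F = 12 \left(-13\right) = -156$)
$\left(F + \left(\frac{v{\left(-2 \right)}}{V} + \frac{15}{-23}\right)\right)^{2} = \left(-156 + \left(\frac{16 \left(-2\right)}{21} + \frac{15}{-23}\right)\right)^{2} = \left(-156 + \left(\left(-32\right) \frac{1}{21} + 15 \left(- \frac{1}{23}\right)\right)\right)^{2} = \left(-156 - \frac{1051}{483}\right)^{2} = \left(- \frac{76399}{483}\right)^{2} = \frac{5836807201}{233289}$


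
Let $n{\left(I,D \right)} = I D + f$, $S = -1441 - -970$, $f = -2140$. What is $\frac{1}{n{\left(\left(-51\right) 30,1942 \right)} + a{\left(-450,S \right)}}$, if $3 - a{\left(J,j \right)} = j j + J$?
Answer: $- \frac{1}{3194788} \approx -3.1301 \cdot 10^{-7}$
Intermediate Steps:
$S = -471$ ($S = -1441 + 970 = -471$)
$n{\left(I,D \right)} = -2140 + D I$ ($n{\left(I,D \right)} = I D - 2140 = D I - 2140 = -2140 + D I$)
$a{\left(J,j \right)} = 3 - J - j^{2}$ ($a{\left(J,j \right)} = 3 - \left(j j + J\right) = 3 - \left(j^{2} + J\right) = 3 - \left(J + j^{2}\right) = 3 - J - j^{2}$)
$\frac{1}{n{\left(\left(-51\right) 30,1942 \right)} + a{\left(-450,S \right)}} = \frac{1}{\left(-2140 + 1942 \left(\left(-51\right) 30\right)\right) - 221388} = \frac{1}{\left(-2140 + 1942 \left(-1530\right)\right) + \left(3 + 450 - 221841\right)} = \frac{1}{\left(-2140 - 2971260\right) + \left(3 + 450 - 221841\right)} = \frac{1}{-2973400 - 221388} = \frac{1}{-3194788} = - \frac{1}{3194788}$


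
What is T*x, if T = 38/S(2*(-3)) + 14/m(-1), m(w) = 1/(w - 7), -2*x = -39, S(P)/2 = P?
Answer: -8983/4 ≈ -2245.8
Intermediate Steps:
S(P) = 2*P
x = 39/2 (x = -½*(-39) = 39/2 ≈ 19.500)
m(w) = 1/(-7 + w)
T = -691/6 (T = 38/((2*(2*(-3)))) + 14/(1/(-7 - 1)) = 38/((2*(-6))) + 14/(1/(-8)) = 38/(-12) + 14/(-⅛) = 38*(-1/12) + 14*(-8) = -19/6 - 112 = -691/6 ≈ -115.17)
T*x = -691/6*39/2 = -8983/4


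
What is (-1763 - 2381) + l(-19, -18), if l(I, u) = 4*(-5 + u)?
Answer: -4236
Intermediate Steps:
l(I, u) = -20 + 4*u
(-1763 - 2381) + l(-19, -18) = (-1763 - 2381) + (-20 + 4*(-18)) = -4144 + (-20 - 72) = -4144 - 92 = -4236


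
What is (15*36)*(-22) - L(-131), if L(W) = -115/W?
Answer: -1556395/131 ≈ -11881.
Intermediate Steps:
(15*36)*(-22) - L(-131) = (15*36)*(-22) - (-115)/(-131) = 540*(-22) - (-115)*(-1)/131 = -11880 - 1*115/131 = -11880 - 115/131 = -1556395/131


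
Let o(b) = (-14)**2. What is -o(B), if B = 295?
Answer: -196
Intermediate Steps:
o(b) = 196
-o(B) = -1*196 = -196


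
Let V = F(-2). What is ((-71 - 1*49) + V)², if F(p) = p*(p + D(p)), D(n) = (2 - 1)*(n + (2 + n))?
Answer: 12544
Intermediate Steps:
D(n) = 2 + 2*n (D(n) = 1*(2 + 2*n) = 2 + 2*n)
F(p) = p*(2 + 3*p) (F(p) = p*(p + (2 + 2*p)) = p*(2 + 3*p))
V = 8 (V = -2*(2 + 3*(-2)) = -2*(2 - 6) = -2*(-4) = 8)
((-71 - 1*49) + V)² = ((-71 - 1*49) + 8)² = ((-71 - 49) + 8)² = (-120 + 8)² = (-112)² = 12544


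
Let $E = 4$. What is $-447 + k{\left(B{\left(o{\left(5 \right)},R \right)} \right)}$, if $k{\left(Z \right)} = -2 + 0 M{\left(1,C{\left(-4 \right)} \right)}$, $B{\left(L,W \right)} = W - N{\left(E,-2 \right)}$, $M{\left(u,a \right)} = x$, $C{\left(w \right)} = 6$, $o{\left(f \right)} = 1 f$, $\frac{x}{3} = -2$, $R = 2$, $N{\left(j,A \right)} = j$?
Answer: $-449$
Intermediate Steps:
$x = -6$ ($x = 3 \left(-2\right) = -6$)
$o{\left(f \right)} = f$
$M{\left(u,a \right)} = -6$
$B{\left(L,W \right)} = -4 + W$ ($B{\left(L,W \right)} = W - 4 = -4 + W$)
$k{\left(Z \right)} = -2$ ($k{\left(Z \right)} = -2 + 0 \left(-6\right) = -2 + 0 = -2$)
$-447 + k{\left(B{\left(o{\left(5 \right)},R \right)} \right)} = -447 - 2 = -449$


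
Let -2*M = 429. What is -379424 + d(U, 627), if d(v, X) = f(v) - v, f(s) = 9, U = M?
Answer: -758401/2 ≈ -3.7920e+5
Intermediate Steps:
M = -429/2 (M = -½*429 = -429/2 ≈ -214.50)
U = -429/2 ≈ -214.50
d(v, X) = 9 - v
-379424 + d(U, 627) = -379424 + (9 - 1*(-429/2)) = -379424 + (9 + 429/2) = -379424 + 447/2 = -758401/2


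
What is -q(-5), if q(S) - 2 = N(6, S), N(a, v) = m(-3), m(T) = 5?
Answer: -7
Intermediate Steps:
N(a, v) = 5
q(S) = 7 (q(S) = 2 + 5 = 7)
-q(-5) = -1*7 = -7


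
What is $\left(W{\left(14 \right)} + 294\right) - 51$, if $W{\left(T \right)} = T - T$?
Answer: $243$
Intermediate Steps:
$W{\left(T \right)} = 0$
$\left(W{\left(14 \right)} + 294\right) - 51 = \left(0 + 294\right) - 51 = 294 - 51 = 243$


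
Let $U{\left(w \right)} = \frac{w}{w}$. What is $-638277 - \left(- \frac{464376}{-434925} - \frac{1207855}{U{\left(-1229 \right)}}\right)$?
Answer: $\frac{82574415758}{144975} \approx 5.6958 \cdot 10^{5}$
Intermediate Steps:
$U{\left(w \right)} = 1$
$-638277 - \left(- \frac{464376}{-434925} - \frac{1207855}{U{\left(-1229 \right)}}\right) = -638277 - \left(- \frac{464376}{-434925} - \frac{1207855}{1}\right) = -638277 - \left(\left(-464376\right) \left(- \frac{1}{434925}\right) - 1207855\right) = -638277 - \left(\frac{154792}{144975} - 1207855\right) = -638277 - - \frac{175108623833}{144975} = -638277 + \frac{175108623833}{144975} = \frac{82574415758}{144975}$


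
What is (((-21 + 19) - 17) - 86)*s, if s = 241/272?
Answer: -25305/272 ≈ -93.033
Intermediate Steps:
s = 241/272 (s = 241*(1/272) = 241/272 ≈ 0.88603)
(((-21 + 19) - 17) - 86)*s = (((-21 + 19) - 17) - 86)*(241/272) = ((-2 - 17) - 86)*(241/272) = (-19 - 86)*(241/272) = -105*241/272 = -25305/272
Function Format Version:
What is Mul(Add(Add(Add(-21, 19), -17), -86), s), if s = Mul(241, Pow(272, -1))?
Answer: Rational(-25305, 272) ≈ -93.033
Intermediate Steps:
s = Rational(241, 272) (s = Mul(241, Rational(1, 272)) = Rational(241, 272) ≈ 0.88603)
Mul(Add(Add(Add(-21, 19), -17), -86), s) = Mul(Add(Add(Add(-21, 19), -17), -86), Rational(241, 272)) = Mul(Add(Add(-2, -17), -86), Rational(241, 272)) = Mul(Add(-19, -86), Rational(241, 272)) = Mul(-105, Rational(241, 272)) = Rational(-25305, 272)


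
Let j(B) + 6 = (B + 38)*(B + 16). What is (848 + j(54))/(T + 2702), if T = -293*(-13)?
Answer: 7282/6511 ≈ 1.1184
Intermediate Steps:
j(B) = -6 + (16 + B)*(38 + B) (j(B) = -6 + (B + 38)*(B + 16) = -6 + (38 + B)*(16 + B) = -6 + (16 + B)*(38 + B))
T = 3809
(848 + j(54))/(T + 2702) = (848 + (602 + 54² + 54*54))/(3809 + 2702) = (848 + (602 + 2916 + 2916))/6511 = (848 + 6434)*(1/6511) = 7282*(1/6511) = 7282/6511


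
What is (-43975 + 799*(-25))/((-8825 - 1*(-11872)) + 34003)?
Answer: -1279/741 ≈ -1.7260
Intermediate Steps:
(-43975 + 799*(-25))/((-8825 - 1*(-11872)) + 34003) = (-43975 - 19975)/((-8825 + 11872) + 34003) = -63950/(3047 + 34003) = -63950/37050 = -63950*1/37050 = -1279/741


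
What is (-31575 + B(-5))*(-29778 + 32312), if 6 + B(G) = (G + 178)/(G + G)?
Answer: -400350461/5 ≈ -8.0070e+7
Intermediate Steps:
B(G) = -6 + (178 + G)/(2*G) (B(G) = -6 + (G + 178)/(G + G) = -6 + (178 + G)/((2*G)) = -6 + (178 + G)*(1/(2*G)) = -6 + (178 + G)/(2*G))
(-31575 + B(-5))*(-29778 + 32312) = (-31575 + (-11/2 + 89/(-5)))*(-29778 + 32312) = (-31575 + (-11/2 + 89*(-⅕)))*2534 = (-31575 + (-11/2 - 89/5))*2534 = (-31575 - 233/10)*2534 = -315983/10*2534 = -400350461/5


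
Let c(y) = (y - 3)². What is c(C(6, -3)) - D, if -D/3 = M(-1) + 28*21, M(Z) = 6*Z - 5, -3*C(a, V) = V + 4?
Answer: 15679/9 ≈ 1742.1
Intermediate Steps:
C(a, V) = -4/3 - V/3 (C(a, V) = -(V + 4)/3 = -(4 + V)/3 = -4/3 - V/3)
M(Z) = -5 + 6*Z
c(y) = (-3 + y)²
D = -1731 (D = -3*((-5 + 6*(-1)) + 28*21) = -3*((-5 - 6) + 588) = -3*(-11 + 588) = -3*577 = -1731)
c(C(6, -3)) - D = (-3 + (-4/3 - ⅓*(-3)))² - 1*(-1731) = (-3 + (-4/3 + 1))² + 1731 = (-3 - ⅓)² + 1731 = (-10/3)² + 1731 = 100/9 + 1731 = 15679/9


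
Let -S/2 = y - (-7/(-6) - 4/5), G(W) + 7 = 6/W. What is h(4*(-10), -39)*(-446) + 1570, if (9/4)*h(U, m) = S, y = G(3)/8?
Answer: 158876/135 ≈ 1176.9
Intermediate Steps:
G(W) = -7 + 6/W
y = -5/8 (y = (-7 + 6/3)/8 = (-7 + 6*(⅓))*(⅛) = (-7 + 2)*(⅛) = -5*⅛ = -5/8 ≈ -0.62500)
S = 119/60 (S = -2*(-5/8 - (-7/(-6) - 4/5)) = -2*(-5/8 - (-7*(-⅙) - 4*⅕)) = -2*(-5/8 - (7/6 - ⅘)) = -2*(-5/8 - 1*11/30) = -2*(-5/8 - 11/30) = -2*(-119/120) = 119/60 ≈ 1.9833)
h(U, m) = 119/135 (h(U, m) = (4/9)*(119/60) = 119/135)
h(4*(-10), -39)*(-446) + 1570 = (119/135)*(-446) + 1570 = -53074/135 + 1570 = 158876/135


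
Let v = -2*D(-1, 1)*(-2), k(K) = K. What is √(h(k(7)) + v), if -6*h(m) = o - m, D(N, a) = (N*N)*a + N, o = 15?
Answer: 2*I*√3/3 ≈ 1.1547*I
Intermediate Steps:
D(N, a) = N + a*N² (D(N, a) = N²*a + N = a*N² + N = N + a*N²)
h(m) = -5/2 + m/6 (h(m) = -(15 - m)/6 = -5/2 + m/6)
v = 0 (v = -(-2)*(1 - 1*1)*(-2) = -(-2)*(1 - 1)*(-2) = -(-2)*0*(-2) = -2*0*(-2) = 0*(-2) = 0)
√(h(k(7)) + v) = √((-5/2 + (⅙)*7) + 0) = √((-5/2 + 7/6) + 0) = √(-4/3 + 0) = √(-4/3) = 2*I*√3/3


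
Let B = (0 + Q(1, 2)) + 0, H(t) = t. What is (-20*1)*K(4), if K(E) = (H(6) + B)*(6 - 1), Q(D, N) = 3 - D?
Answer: -800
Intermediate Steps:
B = 2 (B = (0 + (3 - 1*1)) + 0 = (0 + (3 - 1)) + 0 = (0 + 2) + 0 = 2 + 0 = 2)
K(E) = 40 (K(E) = (6 + 2)*(6 - 1) = 8*5 = 40)
(-20*1)*K(4) = -20*1*40 = -20*40 = -800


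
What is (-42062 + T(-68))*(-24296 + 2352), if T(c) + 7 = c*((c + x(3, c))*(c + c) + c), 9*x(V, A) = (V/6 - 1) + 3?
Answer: 131086016984/9 ≈ 1.4565e+10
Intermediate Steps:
x(V, A) = 2/9 + V/54 (x(V, A) = ((V/6 - 1) + 3)/9 = ((-1 + V/6) + 3)/9 = (2 + V/6)/9 = 2/9 + V/54)
T(c) = -7 + c*(c + 2*c*(5/18 + c)) (T(c) = -7 + c*((c + (2/9 + (1/54)*3))*(c + c) + c) = -7 + c*((c + (2/9 + 1/18))*(2*c) + c) = -7 + c*((c + 5/18)*(2*c) + c) = -7 + c*((5/18 + c)*(2*c) + c) = -7 + c*(2*c*(5/18 + c) + c) = -7 + c*(c + 2*c*(5/18 + c)))
(-42062 + T(-68))*(-24296 + 2352) = (-42062 + (-7 + 2*(-68)³ + (14/9)*(-68)²))*(-24296 + 2352) = (-42062 + (-7 + 2*(-314432) + (14/9)*4624))*(-21944) = (-42062 + (-7 - 628864 + 64736/9))*(-21944) = (-42062 - 5595103/9)*(-21944) = -5973661/9*(-21944) = 131086016984/9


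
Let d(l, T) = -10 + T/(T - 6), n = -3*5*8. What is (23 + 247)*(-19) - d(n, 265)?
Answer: -1326345/259 ≈ -5121.0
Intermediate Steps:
n = -120 (n = -15*8 = -120)
d(l, T) = -10 + T/(-6 + T)
(23 + 247)*(-19) - d(n, 265) = (23 + 247)*(-19) - 3*(20 - 3*265)/(-6 + 265) = 270*(-19) - 3*(20 - 795)/259 = -5130 - 3*(-775)/259 = -5130 - 1*(-2325/259) = -5130 + 2325/259 = -1326345/259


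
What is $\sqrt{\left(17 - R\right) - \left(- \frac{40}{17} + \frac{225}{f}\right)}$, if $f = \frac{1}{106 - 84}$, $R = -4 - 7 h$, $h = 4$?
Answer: $\frac{3 i \sqrt{157301}}{17} \approx 69.99 i$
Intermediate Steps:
$R = -32$ ($R = -4 - 28 = -32$)
$f = \frac{1}{22} \approx 0.045455$
$\sqrt{\left(17 - R\right) - \left(- \frac{40}{17} + \frac{225}{f}\right)} = \sqrt{\left(17 - -32\right) - \left(4950 - \frac{40}{17}\right)} = \sqrt{\left(17 + 32\right) - \frac{84110}{17}} = \sqrt{49 + \left(-4950 + \frac{40}{17}\right)} = \sqrt{49 - \frac{84110}{17}} = \sqrt{- \frac{83277}{17}} = \frac{3 i \sqrt{157301}}{17}$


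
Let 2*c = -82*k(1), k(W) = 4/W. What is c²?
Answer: 26896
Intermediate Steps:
c = -164 (c = (-328/1)/2 = (-328)/2 = (-82*4)/2 = (½)*(-328) = -164)
c² = (-164)² = 26896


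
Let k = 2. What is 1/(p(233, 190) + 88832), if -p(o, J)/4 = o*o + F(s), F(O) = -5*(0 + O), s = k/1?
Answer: -1/128284 ≈ -7.7952e-6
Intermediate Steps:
s = 2 (s = 2/1 = 2*1 = 2)
F(O) = -5*O
p(o, J) = 40 - 4*o**2 (p(o, J) = -4*(o*o - 5*2) = -4*(o**2 - 10) = -4*(-10 + o**2) = 40 - 4*o**2)
1/(p(233, 190) + 88832) = 1/((40 - 4*233**2) + 88832) = 1/((40 - 4*54289) + 88832) = 1/((40 - 217156) + 88832) = 1/(-217116 + 88832) = 1/(-128284) = -1/128284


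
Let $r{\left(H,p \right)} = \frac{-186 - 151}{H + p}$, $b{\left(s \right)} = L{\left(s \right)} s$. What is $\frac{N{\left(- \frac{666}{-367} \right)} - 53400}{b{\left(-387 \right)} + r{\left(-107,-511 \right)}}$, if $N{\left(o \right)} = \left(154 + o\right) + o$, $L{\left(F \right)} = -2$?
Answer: $- \frac{12075689100}{175671523} \approx -68.74$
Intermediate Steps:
$b{\left(s \right)} = - 2 s$
$r{\left(H,p \right)} = - \frac{337}{H + p}$
$N{\left(o \right)} = 154 + 2 o$
$\frac{N{\left(- \frac{666}{-367} \right)} - 53400}{b{\left(-387 \right)} + r{\left(-107,-511 \right)}} = \frac{\left(154 + 2 \left(- \frac{666}{-367}\right)\right) - 53400}{\left(-2\right) \left(-387\right) - \frac{337}{-107 - 511}} = \frac{\left(154 + 2 \left(\left(-666\right) \left(- \frac{1}{367}\right)\right)\right) - 53400}{774 - \frac{337}{-618}} = \frac{\left(154 + 2 \cdot \frac{666}{367}\right) - 53400}{774 - - \frac{337}{618}} = \frac{\left(154 + \frac{1332}{367}\right) - 53400}{774 + \frac{337}{618}} = \frac{\frac{57850}{367} - 53400}{\frac{478669}{618}} = \left(- \frac{19539950}{367}\right) \frac{618}{478669} = - \frac{12075689100}{175671523}$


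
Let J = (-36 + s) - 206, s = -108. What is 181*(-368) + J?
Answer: -66958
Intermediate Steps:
J = -350 (J = (-36 - 108) - 206 = -144 - 206 = -350)
181*(-368) + J = 181*(-368) - 350 = -66608 - 350 = -66958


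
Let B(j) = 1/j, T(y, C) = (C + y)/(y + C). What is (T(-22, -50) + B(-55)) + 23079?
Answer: 1269399/55 ≈ 23080.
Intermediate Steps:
T(y, C) = 1 (T(y, C) = (C + y)/(C + y) = 1)
(T(-22, -50) + B(-55)) + 23079 = (1 + 1/(-55)) + 23079 = (1 - 1/55) + 23079 = 54/55 + 23079 = 1269399/55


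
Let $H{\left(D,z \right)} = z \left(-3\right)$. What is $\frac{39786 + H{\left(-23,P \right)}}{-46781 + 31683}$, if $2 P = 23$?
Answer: $- \frac{79503}{30196} \approx -2.6329$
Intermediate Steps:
$P = \frac{23}{2}$ ($P = \frac{1}{2} \cdot 23 = \frac{23}{2} \approx 11.5$)
$H{\left(D,z \right)} = - 3 z$
$\frac{39786 + H{\left(-23,P \right)}}{-46781 + 31683} = \frac{39786 - \frac{69}{2}}{-46781 + 31683} = \frac{39786 - \frac{69}{2}}{-15098} = \frac{79503}{2} \left(- \frac{1}{15098}\right) = - \frac{79503}{30196}$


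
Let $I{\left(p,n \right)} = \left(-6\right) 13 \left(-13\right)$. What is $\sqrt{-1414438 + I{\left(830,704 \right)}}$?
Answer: $4 i \sqrt{88339} \approx 1188.9 i$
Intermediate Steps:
$I{\left(p,n \right)} = 1014$ ($I{\left(p,n \right)} = \left(-78\right) \left(-13\right) = 1014$)
$\sqrt{-1414438 + I{\left(830,704 \right)}} = \sqrt{-1414438 + 1014} = \sqrt{-1413424} = 4 i \sqrt{88339}$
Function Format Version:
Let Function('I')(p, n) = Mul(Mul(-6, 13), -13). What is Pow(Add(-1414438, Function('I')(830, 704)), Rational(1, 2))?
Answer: Mul(4, I, Pow(88339, Rational(1, 2))) ≈ Mul(1188.9, I)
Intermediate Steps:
Function('I')(p, n) = 1014 (Function('I')(p, n) = Mul(-78, -13) = 1014)
Pow(Add(-1414438, Function('I')(830, 704)), Rational(1, 2)) = Pow(Add(-1414438, 1014), Rational(1, 2)) = Pow(-1413424, Rational(1, 2)) = Mul(4, I, Pow(88339, Rational(1, 2)))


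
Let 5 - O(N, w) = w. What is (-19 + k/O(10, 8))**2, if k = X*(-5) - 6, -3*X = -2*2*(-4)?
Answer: 54289/81 ≈ 670.23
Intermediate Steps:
O(N, w) = 5 - w
X = -16/3 (X = -(-2*2)*(-4)/3 = -(-4)*(-4)/3 = -1/3*16 = -16/3 ≈ -5.3333)
k = 62/3 (k = -16/3*(-5) - 6 = 80/3 - 6 = 62/3 ≈ 20.667)
(-19 + k/O(10, 8))**2 = (-19 + 62/(3*(5 - 1*8)))**2 = (-19 + 62/(3*(5 - 8)))**2 = (-19 + (62/3)/(-3))**2 = (-19 + (62/3)*(-1/3))**2 = (-19 - 62/9)**2 = (-233/9)**2 = 54289/81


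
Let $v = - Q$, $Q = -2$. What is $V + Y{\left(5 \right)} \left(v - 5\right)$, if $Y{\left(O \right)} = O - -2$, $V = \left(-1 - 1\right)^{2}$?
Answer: $-17$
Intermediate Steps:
$v = 2$ ($v = \left(-1\right) \left(-2\right) = 2$)
$V = 4$ ($V = \left(-2\right)^{2} = 4$)
$Y{\left(O \right)} = 2 + O$ ($Y{\left(O \right)} = O + 2 = 2 + O$)
$V + Y{\left(5 \right)} \left(v - 5\right) = 4 + \left(2 + 5\right) \left(2 - 5\right) = 4 + 7 \left(-3\right) = 4 - 21 = -17$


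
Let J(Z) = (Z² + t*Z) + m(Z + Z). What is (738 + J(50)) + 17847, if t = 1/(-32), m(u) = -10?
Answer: 337175/16 ≈ 21073.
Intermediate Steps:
t = -1/32 ≈ -0.031250
J(Z) = -10 + Z² - Z/32 (J(Z) = (Z² - Z/32) - 10 = -10 + Z² - Z/32)
(738 + J(50)) + 17847 = (738 + (-10 + 50² - 1/32*50)) + 17847 = (738 + (-10 + 2500 - 25/16)) + 17847 = (738 + 39815/16) + 17847 = 51623/16 + 17847 = 337175/16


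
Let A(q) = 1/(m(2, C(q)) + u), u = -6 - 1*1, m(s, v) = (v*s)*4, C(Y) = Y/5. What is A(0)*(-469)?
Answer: 67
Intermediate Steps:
C(Y) = Y/5 (C(Y) = Y*(1/5) = Y/5)
m(s, v) = 4*s*v (m(s, v) = (s*v)*4 = 4*s*v)
u = -7 (u = -6 - 1 = -7)
A(q) = 1/(-7 + 8*q/5) (A(q) = 1/(4*2*(q/5) - 7) = 1/(8*q/5 - 7) = 1/(-7 + 8*q/5))
A(0)*(-469) = (5/(-35 + 8*0))*(-469) = (5/(-35 + 0))*(-469) = (5/(-35))*(-469) = (5*(-1/35))*(-469) = -1/7*(-469) = 67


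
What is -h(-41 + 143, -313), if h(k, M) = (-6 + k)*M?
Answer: 30048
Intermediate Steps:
h(k, M) = M*(-6 + k)
-h(-41 + 143, -313) = -(-313)*(-6 + (-41 + 143)) = -(-313)*(-6 + 102) = -(-313)*96 = -1*(-30048) = 30048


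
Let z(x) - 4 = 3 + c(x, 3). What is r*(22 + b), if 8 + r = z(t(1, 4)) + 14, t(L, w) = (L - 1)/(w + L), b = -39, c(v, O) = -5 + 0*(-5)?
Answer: -136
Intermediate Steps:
c(v, O) = -5 (c(v, O) = -5 + 0 = -5)
t(L, w) = (-1 + L)/(L + w)
z(x) = 2 (z(x) = 4 + (3 - 5) = 4 - 2 = 2)
r = 8 (r = -8 + (2 + 14) = -8 + 16 = 8)
r*(22 + b) = 8*(22 - 39) = 8*(-17) = -136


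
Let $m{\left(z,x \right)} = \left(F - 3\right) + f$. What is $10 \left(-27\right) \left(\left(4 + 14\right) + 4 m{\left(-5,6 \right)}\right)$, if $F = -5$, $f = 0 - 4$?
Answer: $8100$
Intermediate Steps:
$f = -4$ ($f = 0 - 4 = -4$)
$m{\left(z,x \right)} = -12$ ($m{\left(z,x \right)} = \left(-5 - 3\right) - 4 = -8 - 4 = -12$)
$10 \left(-27\right) \left(\left(4 + 14\right) + 4 m{\left(-5,6 \right)}\right) = 10 \left(-27\right) \left(\left(4 + 14\right) + 4 \left(-12\right)\right) = - 270 \left(18 - 48\right) = \left(-270\right) \left(-30\right) = 8100$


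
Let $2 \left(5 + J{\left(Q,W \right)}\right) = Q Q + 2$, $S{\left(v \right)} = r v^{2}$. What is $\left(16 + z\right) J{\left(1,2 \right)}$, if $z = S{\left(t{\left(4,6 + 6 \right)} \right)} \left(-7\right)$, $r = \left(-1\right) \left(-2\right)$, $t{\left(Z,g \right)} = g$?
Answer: $7000$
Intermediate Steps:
$r = 2$
$S{\left(v \right)} = 2 v^{2}$
$J{\left(Q,W \right)} = -4 + \frac{Q^{2}}{2}$ ($J{\left(Q,W \right)} = -5 + \frac{Q Q + 2}{2} = -5 + \frac{Q^{2} + 2}{2} = -5 + \frac{2 + Q^{2}}{2} = -5 + \left(1 + \frac{Q^{2}}{2}\right) = -4 + \frac{Q^{2}}{2}$)
$z = -2016$ ($z = 2 \left(6 + 6\right)^{2} \left(-7\right) = 2 \cdot 12^{2} \left(-7\right) = 2 \cdot 144 \left(-7\right) = 288 \left(-7\right) = -2016$)
$\left(16 + z\right) J{\left(1,2 \right)} = \left(16 - 2016\right) \left(-4 + \frac{1^{2}}{2}\right) = - 2000 \left(-4 + \frac{1}{2} \cdot 1\right) = - 2000 \left(-4 + \frac{1}{2}\right) = \left(-2000\right) \left(- \frac{7}{2}\right) = 7000$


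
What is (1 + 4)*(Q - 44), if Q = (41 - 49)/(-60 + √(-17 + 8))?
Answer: -263860/1203 + 40*I/1203 ≈ -219.33 + 0.03325*I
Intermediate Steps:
Q = -8*(-60 - 3*I)/3609 (Q = -8/(-60 + √(-9)) = -8*(-60 - 3*I)/3609 ≈ 0.133 + 0.00665*I)
(1 + 4)*(Q - 44) = (1 + 4)*((160/1203 + 8*I/1203) - 44) = 5*(-52772/1203 + 8*I/1203) = -263860/1203 + 40*I/1203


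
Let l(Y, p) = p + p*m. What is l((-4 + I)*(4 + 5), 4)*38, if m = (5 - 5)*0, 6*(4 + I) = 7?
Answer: 152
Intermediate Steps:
I = -17/6 (I = -4 + (⅙)*7 = -4 + 7/6 = -17/6 ≈ -2.8333)
m = 0 (m = 0*0 = 0)
l(Y, p) = p (l(Y, p) = p + p*0 = p + 0 = p)
l((-4 + I)*(4 + 5), 4)*38 = 4*38 = 152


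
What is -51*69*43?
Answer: -151317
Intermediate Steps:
-51*69*43 = -3519*43 = -151317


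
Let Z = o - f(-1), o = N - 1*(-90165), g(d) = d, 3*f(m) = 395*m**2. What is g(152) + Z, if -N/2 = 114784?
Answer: -418148/3 ≈ -1.3938e+5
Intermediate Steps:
N = -229568 (N = -2*114784 = -229568)
f(m) = 395*m**2/3 (f(m) = (395*m**2)/3 = 395*m**2/3)
o = -139403 (o = -229568 - 1*(-90165) = -229568 + 90165 = -139403)
Z = -418604/3 (Z = -139403 - 395*(-1)**2/3 = -139403 - 395/3 = -418604/3 ≈ -1.3953e+5)
g(152) + Z = 152 - 418604/3 = -418148/3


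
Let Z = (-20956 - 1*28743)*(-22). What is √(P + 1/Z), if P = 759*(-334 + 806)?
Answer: √428276689329384610/1093378 ≈ 598.54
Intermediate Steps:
Z = 1093378 (Z = (-20956 - 28743)*(-22) = -49699*(-22) = 1093378)
P = 358248 (P = 759*472 = 358248)
√(P + 1/Z) = √(358248 + 1/1093378) = √(391700481745/1093378) = √428276689329384610/1093378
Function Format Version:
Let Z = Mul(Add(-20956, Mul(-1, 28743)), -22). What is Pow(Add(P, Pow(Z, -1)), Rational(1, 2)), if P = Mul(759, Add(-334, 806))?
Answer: Mul(Rational(1, 1093378), Pow(428276689329384610, Rational(1, 2))) ≈ 598.54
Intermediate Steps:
Z = 1093378 (Z = Mul(Add(-20956, -28743), -22) = Mul(-49699, -22) = 1093378)
P = 358248 (P = Mul(759, 472) = 358248)
Pow(Add(P, Pow(Z, -1)), Rational(1, 2)) = Pow(Add(358248, Pow(1093378, -1)), Rational(1, 2)) = Pow(Add(358248, Rational(1, 1093378)), Rational(1, 2)) = Pow(Rational(391700481745, 1093378), Rational(1, 2)) = Mul(Rational(1, 1093378), Pow(428276689329384610, Rational(1, 2)))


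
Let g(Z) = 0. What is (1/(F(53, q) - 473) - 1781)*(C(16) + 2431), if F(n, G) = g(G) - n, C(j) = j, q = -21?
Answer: -2292366729/526 ≈ -4.3581e+6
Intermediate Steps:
F(n, G) = -n (F(n, G) = 0 - n = -n)
(1/(F(53, q) - 473) - 1781)*(C(16) + 2431) = (1/(-1*53 - 473) - 1781)*(16 + 2431) = (1/(-53 - 473) - 1781)*2447 = (1/(-526) - 1781)*2447 = (-1/526 - 1781)*2447 = -936807/526*2447 = -2292366729/526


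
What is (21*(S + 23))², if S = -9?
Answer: 86436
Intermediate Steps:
(21*(S + 23))² = (21*(-9 + 23))² = (21*14)² = 294² = 86436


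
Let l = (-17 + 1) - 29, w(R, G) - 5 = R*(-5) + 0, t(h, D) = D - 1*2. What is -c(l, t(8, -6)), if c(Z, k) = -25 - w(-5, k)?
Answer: 55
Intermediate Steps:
t(h, D) = -2 + D (t(h, D) = D - 2 = -2 + D)
w(R, G) = 5 - 5*R (w(R, G) = 5 + (R*(-5) + 0) = 5 + (-5*R + 0) = 5 - 5*R)
l = -45 (l = -16 - 29 = -45)
c(Z, k) = -55 (c(Z, k) = -25 - (5 - 5*(-5)) = -25 - (5 + 25) = -25 - 1*30 = -25 - 30 = -55)
-c(l, t(8, -6)) = -1*(-55) = 55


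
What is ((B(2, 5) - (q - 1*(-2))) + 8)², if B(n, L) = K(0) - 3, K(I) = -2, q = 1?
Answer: 0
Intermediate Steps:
B(n, L) = -5 (B(n, L) = -2 - 3 = -5)
((B(2, 5) - (q - 1*(-2))) + 8)² = ((-5 - (1 - 1*(-2))) + 8)² = ((-5 - (1 + 2)) + 8)² = ((-5 - 1*3) + 8)² = ((-5 - 3) + 8)² = (-8 + 8)² = 0² = 0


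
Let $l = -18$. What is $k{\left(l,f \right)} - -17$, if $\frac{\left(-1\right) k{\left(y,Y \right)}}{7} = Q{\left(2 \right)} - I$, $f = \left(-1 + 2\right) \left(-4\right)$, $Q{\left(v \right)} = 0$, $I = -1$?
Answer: $10$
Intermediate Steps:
$f = -4$ ($f = 1 \left(-4\right) = -4$)
$k{\left(y,Y \right)} = -7$ ($k{\left(y,Y \right)} = - 7 \left(0 - -1\right) = - 7 \left(0 + 1\right) = \left(-7\right) 1 = -7$)
$k{\left(l,f \right)} - -17 = -7 - -17 = -7 + 17 = 10$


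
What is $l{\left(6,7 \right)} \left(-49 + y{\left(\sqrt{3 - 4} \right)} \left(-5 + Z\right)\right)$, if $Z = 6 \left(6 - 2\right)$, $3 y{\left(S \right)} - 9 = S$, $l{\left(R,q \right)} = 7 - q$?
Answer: $0$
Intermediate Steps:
$y{\left(S \right)} = 3 + \frac{S}{3}$
$Z = 24$ ($Z = 6 \cdot 4 = 24$)
$l{\left(6,7 \right)} \left(-49 + y{\left(\sqrt{3 - 4} \right)} \left(-5 + Z\right)\right) = \left(7 - 7\right) \left(-49 + \left(3 + \frac{\sqrt{3 - 4}}{3}\right) \left(-5 + 24\right)\right) = \left(7 - 7\right) \left(-49 + \left(3 + \frac{\sqrt{-1}}{3}\right) 19\right) = 0 \left(-49 + \left(3 + \frac{i}{3}\right) 19\right) = 0 \left(-49 + \left(57 + \frac{19 i}{3}\right)\right) = 0 \left(8 + \frac{19 i}{3}\right) = 0$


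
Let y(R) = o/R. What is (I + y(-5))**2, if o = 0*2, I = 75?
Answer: 5625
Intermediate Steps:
o = 0
y(R) = 0 (y(R) = 0/R = 0)
(I + y(-5))**2 = (75 + 0)**2 = 75**2 = 5625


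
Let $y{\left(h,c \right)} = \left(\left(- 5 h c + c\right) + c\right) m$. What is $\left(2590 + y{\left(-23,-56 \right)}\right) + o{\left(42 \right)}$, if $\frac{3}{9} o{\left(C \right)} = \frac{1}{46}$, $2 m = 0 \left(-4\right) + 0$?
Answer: $\frac{119143}{46} \approx 2590.1$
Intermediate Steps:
$m = 0$ ($m = \frac{0 \left(-4\right) + 0}{2} = \frac{0 + 0}{2} = \frac{1}{2} \cdot 0 = 0$)
$y{\left(h,c \right)} = 0$ ($y{\left(h,c \right)} = \left(\left(- 5 h c + c\right) + c\right) 0 = \left(\left(- 5 c h + c\right) + c\right) 0 = \left(\left(c - 5 c h\right) + c\right) 0 = \left(2 c - 5 c h\right) 0 = 0$)
$o{\left(C \right)} = \frac{3}{46}$
$\left(2590 + y{\left(-23,-56 \right)}\right) + o{\left(42 \right)} = \left(2590 + 0\right) + \frac{3}{46} = 2590 + \frac{3}{46} = \frac{119143}{46}$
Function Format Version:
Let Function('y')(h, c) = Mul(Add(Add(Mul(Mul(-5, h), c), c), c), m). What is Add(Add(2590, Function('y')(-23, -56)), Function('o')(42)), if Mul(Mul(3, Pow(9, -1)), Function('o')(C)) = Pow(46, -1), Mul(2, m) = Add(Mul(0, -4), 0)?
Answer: Rational(119143, 46) ≈ 2590.1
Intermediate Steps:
m = 0 (m = Mul(Rational(1, 2), Add(Mul(0, -4), 0)) = Mul(Rational(1, 2), Add(0, 0)) = Mul(Rational(1, 2), 0) = 0)
Function('y')(h, c) = 0 (Function('y')(h, c) = Mul(Add(Add(Mul(Mul(-5, h), c), c), c), 0) = Mul(Add(Add(Mul(-5, c, h), c), c), 0) = Mul(Add(Add(c, Mul(-5, c, h)), c), 0) = Mul(Add(Mul(2, c), Mul(-5, c, h)), 0) = 0)
Function('o')(C) = Rational(3, 46) (Function('o')(C) = Mul(3, Pow(46, -1)) = Mul(3, Rational(1, 46)) = Rational(3, 46))
Add(Add(2590, Function('y')(-23, -56)), Function('o')(42)) = Add(Add(2590, 0), Rational(3, 46)) = Add(2590, Rational(3, 46)) = Rational(119143, 46)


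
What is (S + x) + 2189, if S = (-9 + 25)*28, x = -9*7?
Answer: 2574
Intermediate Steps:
x = -63
S = 448 (S = 16*28 = 448)
(S + x) + 2189 = (448 - 63) + 2189 = 385 + 2189 = 2574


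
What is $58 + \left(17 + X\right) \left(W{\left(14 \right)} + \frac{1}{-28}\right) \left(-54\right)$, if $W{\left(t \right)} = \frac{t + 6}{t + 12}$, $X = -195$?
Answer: $\frac{646879}{91} \approx 7108.6$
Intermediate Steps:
$W{\left(t \right)} = \frac{6 + t}{12 + t}$
$58 + \left(17 + X\right) \left(W{\left(14 \right)} + \frac{1}{-28}\right) \left(-54\right) = 58 + \left(17 - 195\right) \left(\frac{6 + 14}{12 + 14} + \frac{1}{-28}\right) \left(-54\right) = 58 + - 178 \left(\frac{1}{26} \cdot 20 - \frac{1}{28}\right) \left(-54\right) = 58 + - 178 \left(\frac{10}{13} - \frac{1}{28}\right) \left(-54\right) = 58 + \left(-178\right) \frac{267}{364} \left(-54\right) = 58 - - \frac{641601}{91} = 58 + \frac{641601}{91} = \frac{646879}{91}$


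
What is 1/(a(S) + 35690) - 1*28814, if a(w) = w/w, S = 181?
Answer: -1028400473/35691 ≈ -28814.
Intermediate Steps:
a(w) = 1
1/(a(S) + 35690) - 1*28814 = 1/(1 + 35690) - 1*28814 = 1/35691 - 28814 = -1028400473/35691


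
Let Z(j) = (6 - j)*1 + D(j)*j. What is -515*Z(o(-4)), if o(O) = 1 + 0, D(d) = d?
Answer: -3090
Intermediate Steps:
o(O) = 1
Z(j) = 6 + j² - j (Z(j) = (6 - j)*1 + j*j = (6 - j) + j² = 6 + j² - j)
-515*Z(o(-4)) = -515*(6 + 1² - 1*1) = -515*(6 + 1 - 1) = -515*6 = -3090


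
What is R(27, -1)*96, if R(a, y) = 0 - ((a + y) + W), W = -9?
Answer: -1632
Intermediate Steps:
R(a, y) = 9 - a - y (R(a, y) = 0 - ((a + y) - 9) = 0 - (-9 + a + y) = 0 + (9 - a - y) = 9 - a - y)
R(27, -1)*96 = (9 - 1*27 - 1*(-1))*96 = (9 - 27 + 1)*96 = -17*96 = -1632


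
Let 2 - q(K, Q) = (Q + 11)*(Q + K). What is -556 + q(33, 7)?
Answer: -1274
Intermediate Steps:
q(K, Q) = 2 - (11 + Q)*(K + Q) (q(K, Q) = 2 - (Q + 11)*(Q + K) = 2 - (11 + Q)*(K + Q))
-556 + q(33, 7) = -556 + (2 - 1*7**2 - 11*33 - 11*7 - 1*33*7) = -556 + (2 - 1*49 - 363 - 77 - 231) = -556 + (2 - 49 - 363 - 77 - 231) = -556 - 718 = -1274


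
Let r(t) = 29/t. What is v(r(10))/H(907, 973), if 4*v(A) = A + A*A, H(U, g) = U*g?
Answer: 1131/353004400 ≈ 3.2039e-6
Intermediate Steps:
v(A) = A/4 + A²/4 (v(A) = (A + A*A)/4 = (A + A²)/4 = A/4 + A²/4)
v(r(10))/H(907, 973) = ((29/10)*(1 + 29/10)/4)/((907*973)) = ((29*(⅒))*(1 + 29*(⅒))/4)/882511 = ((¼)*(29/10)*(1 + 29/10))*(1/882511) = ((¼)*(29/10)*(39/10))*(1/882511) = (1131/400)*(1/882511) = 1131/353004400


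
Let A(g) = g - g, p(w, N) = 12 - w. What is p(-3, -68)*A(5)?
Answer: 0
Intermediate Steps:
A(g) = 0
p(-3, -68)*A(5) = (12 - 1*(-3))*0 = (12 + 3)*0 = 15*0 = 0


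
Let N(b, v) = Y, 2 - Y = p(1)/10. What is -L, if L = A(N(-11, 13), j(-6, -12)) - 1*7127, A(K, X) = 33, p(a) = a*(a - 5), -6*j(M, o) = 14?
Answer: 7094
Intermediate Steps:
j(M, o) = -7/3 (j(M, o) = -⅙*14 = -7/3)
p(a) = a*(-5 + a)
Y = 12/5 (Y = 2 - 1*(-5 + 1)/10 = 2 - 1*(-4)/10 = 2 - (-4)/10 = 2 - 1*(-⅖) = 2 + ⅖ = 12/5 ≈ 2.4000)
N(b, v) = 12/5
L = -7094 (L = 33 - 1*7127 = 33 - 7127 = -7094)
-L = -1*(-7094) = 7094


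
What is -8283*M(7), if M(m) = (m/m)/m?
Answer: -8283/7 ≈ -1183.3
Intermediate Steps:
M(m) = 1/m
-8283*M(7) = -8283/7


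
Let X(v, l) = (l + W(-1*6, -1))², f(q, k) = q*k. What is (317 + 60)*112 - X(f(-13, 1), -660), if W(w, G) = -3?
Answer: -397345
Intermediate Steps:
f(q, k) = k*q
X(v, l) = (-3 + l)² (X(v, l) = (l - 3)² = (-3 + l)²)
(317 + 60)*112 - X(f(-13, 1), -660) = (317 + 60)*112 - (-3 - 660)² = 377*112 - 1*(-663)² = 42224 - 1*439569 = 42224 - 439569 = -397345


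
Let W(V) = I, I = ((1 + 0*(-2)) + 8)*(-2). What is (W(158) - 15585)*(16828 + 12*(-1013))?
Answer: -72897216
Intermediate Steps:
I = -18 (I = ((1 + 0) + 8)*(-2) = (1 + 8)*(-2) = 9*(-2) = -18)
W(V) = -18
(W(158) - 15585)*(16828 + 12*(-1013)) = (-18 - 15585)*(16828 + 12*(-1013)) = -15603*(16828 - 12156) = -15603*4672 = -72897216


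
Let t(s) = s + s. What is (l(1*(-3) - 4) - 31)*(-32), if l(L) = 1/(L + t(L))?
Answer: 20864/21 ≈ 993.52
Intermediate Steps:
t(s) = 2*s
l(L) = 1/(3*L) (l(L) = 1/(L + 2*L) = 1/(3*L))
(l(1*(-3) - 4) - 31)*(-32) = (1/(3*(1*(-3) - 4)) - 31)*(-32) = (1/(3*(-3 - 4)) - 31)*(-32) = ((⅓)/(-7) - 31)*(-32) = ((⅓)*(-⅐) - 31)*(-32) = (-1/21 - 31)*(-32) = -652/21*(-32) = 20864/21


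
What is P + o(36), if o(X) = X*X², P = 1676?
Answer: 48332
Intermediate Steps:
o(X) = X³
P + o(36) = 1676 + 36³ = 1676 + 46656 = 48332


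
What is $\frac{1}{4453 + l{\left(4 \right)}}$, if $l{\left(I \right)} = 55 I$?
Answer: $\frac{1}{4673} \approx 0.000214$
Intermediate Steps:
$\frac{1}{4453 + l{\left(4 \right)}} = \frac{1}{4453 + 55 \cdot 4} = \frac{1}{4453 + 220} = \frac{1}{4673}$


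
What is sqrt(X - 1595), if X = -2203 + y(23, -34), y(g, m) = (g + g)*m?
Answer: I*sqrt(5362) ≈ 73.226*I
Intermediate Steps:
y(g, m) = 2*g*m (y(g, m) = (2*g)*m = 2*g*m)
X = -3767 (X = -2203 + 2*23*(-34) = -2203 - 1564 = -3767)
sqrt(X - 1595) = sqrt(-3767 - 1595) = sqrt(-5362) = I*sqrt(5362)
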